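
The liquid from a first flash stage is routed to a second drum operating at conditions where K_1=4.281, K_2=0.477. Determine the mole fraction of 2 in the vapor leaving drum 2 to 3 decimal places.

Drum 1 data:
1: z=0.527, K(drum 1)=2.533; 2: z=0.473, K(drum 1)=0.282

y_2 (drum 2) = 0.411

Drum 1:
Material balance + equilibrium reduce to Σ zᵢ(Kᵢ−1)/(1+ψ₁(Kᵢ−1)) = 0.
g(0) = ΣzᵢKᵢ − 1 = 0.468 and g(1) = 1 − Σzᵢ/Kᵢ = -0.885, so a root lies in (0, 1).
Newton–Raphson from ψ₁ = 0.42:
  ψ₁ = 0.420: g = 0.0052, g' = -0.958 → ψ₁ = 0.425
Converged at ψ₁ = 0.425.
Drum-1 compositions:
  1: x = 0.319, y = 0.808
  2: x = 0.681, y = 0.192
Drum-2 feed = drum-1 liquid: z₂ = (0.3190, 0.6810).
Drum 2:
Material balance + equilibrium reduce to Σ zᵢ(Kᵢ−1)/(1+ψ₂(Kᵢ−1)) = 0.
Check two-phase: ΣzᵢKᵢ = 1.690 > 1 and Σzᵢ/Kᵢ = 1.502 > 1, so g(0) = 0.690 > 0 and g(1) = -0.502 < 0.
Binary case is linear: z₁(K₁−1)(1+ψ₂(K₂−1)) + z₂(K₂−1)(1+ψ₂(K₁−1)) = 0
⇒ ψ₂ = [z₁(K₁−1)+z₂(K₂−1)] / [−(K₁−1)(K₂−1)] = 0.6904/1.7160 = 0.402
  1: x = 0.137, y = 0.589
  2: x = 0.863, y = 0.411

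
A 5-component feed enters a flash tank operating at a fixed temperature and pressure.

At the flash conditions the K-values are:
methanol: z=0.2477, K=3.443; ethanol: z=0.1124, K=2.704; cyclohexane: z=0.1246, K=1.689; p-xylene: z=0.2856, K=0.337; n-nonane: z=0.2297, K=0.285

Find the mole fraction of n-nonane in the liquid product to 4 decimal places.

x_n-nonane = 0.3216

Material balance + equilibrium reduce to Σ zᵢ(Kᵢ−1)/(1+ψ(Kᵢ−1)) = 0.
g(0) = ΣzᵢKᵢ − 1 = 0.5289 and g(1) = 1 − Σzᵢ/Kᵢ = -0.8407, so a root lies in (0, 1).
Iterate (Newton) starting at ψ = 0.5:
  ψ = 0.5000: g = -0.09920, g' = -0.9928 → ψ = 0.4001
  ψ = 0.4001: g = -0.00054, g' = -0.9928 → ψ = 0.3995
Converged at ψ = 0.3995.
Compositions from xᵢ = zᵢ/(1+ψ(Kᵢ−1)), yᵢ = Kᵢxᵢ:
  methanol: x = 0.1254, y = 0.4316
  ethanol: x = 0.0669, y = 0.1808
  cyclohexane: x = 0.0977, y = 0.1650
  p-xylene: x = 0.3885, y = 0.1309
  n-nonane: x = 0.3216, y = 0.0916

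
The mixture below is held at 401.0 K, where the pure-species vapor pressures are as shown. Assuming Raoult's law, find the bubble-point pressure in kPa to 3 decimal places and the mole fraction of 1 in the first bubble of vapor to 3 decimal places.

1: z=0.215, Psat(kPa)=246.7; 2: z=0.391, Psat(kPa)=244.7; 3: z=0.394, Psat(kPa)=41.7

At the bubble point ψ → 0, so ΣzᵢKᵢ = 1 with Kᵢ = Pᵢˢᵃᵗ/P ⇒ P = ΣzᵢPᵢˢᵃᵗ.
P = 0.215·246.7 + 0.391·244.7 + 0.394·41.7 = 165.148 kPa
yᵢ = zᵢPᵢˢᵃᵗ/P ⇒ y_1 = 0.215·246.7/165.148 = 0.321

Pbub = 165.148 kPa, y_1 = 0.321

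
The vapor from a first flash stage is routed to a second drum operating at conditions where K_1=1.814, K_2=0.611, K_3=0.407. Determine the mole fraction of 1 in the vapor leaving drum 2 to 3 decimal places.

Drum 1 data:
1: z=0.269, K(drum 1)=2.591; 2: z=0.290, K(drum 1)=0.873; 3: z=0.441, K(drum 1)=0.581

Drum 1:
Let ψ₁ = V/F and solve Σ zᵢ(Kᵢ−1)/(1+ψ₁(Kᵢ−1)) = 0.
g(0) = ΣzᵢKᵢ − 1 = 0.206 and g(1) = 1 − Σzᵢ/Kᵢ = -0.195, so a root lies in (0, 1).
Newton–Raphson from ψ₁ = 0.5:
  ψ₁ = 0.500: g = -0.0347, g' = -0.340 → ψ₁ = 0.398
  ψ₁ = 0.398: g = 0.0015, g' = -0.372 → ψ₁ = 0.402
Converged at ψ₁ = 0.402.
Drum-1 compositions:
  1: x = 0.164, y = 0.425
  2: x = 0.306, y = 0.267
  3: x = 0.530, y = 0.308
Drum-2 feed = drum-1 vapor: z₂ = (0.4251, 0.2668, 0.3081).
Drum 2:
Material balance + equilibrium reduce to Σ zᵢ(Kᵢ−1)/(1+ψ₂(Kᵢ−1)) = 0.
g(0) = ΣzᵢKᵢ − 1 = 0.060 and g(1) = 1 − Σzᵢ/Kᵢ = -0.428, so a root lies in (0, 1).
Newton iteration, ψ₂⁰ = 0.5:
  ψ₂ = 0.500: g = -0.1426, g' = -0.423 → ψ₂ = 0.163
  ψ₂ = 0.163: g = -0.0076, g' = -0.398 → ψ₂ = 0.144
Converged at ψ₂ = 0.144.
  1: x = 0.380, y = 0.690
  2: x = 0.283, y = 0.173
  3: x = 0.337, y = 0.137

y_1 (drum 2) = 0.690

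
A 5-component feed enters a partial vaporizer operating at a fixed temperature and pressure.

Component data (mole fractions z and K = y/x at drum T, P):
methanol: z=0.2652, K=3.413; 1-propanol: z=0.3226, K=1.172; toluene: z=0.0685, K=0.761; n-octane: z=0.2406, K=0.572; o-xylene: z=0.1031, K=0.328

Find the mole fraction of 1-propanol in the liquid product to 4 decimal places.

x_1-propanol = 0.2889

Rachford–Rice: g(V/F) = Σ zᵢ(Kᵢ−1)/(1+V/F(Kᵢ−1)) = 0.
Check two-phase: ΣzᵢKᵢ = 1.5068 > 1 and Σzᵢ/Kᵢ = 1.1779 > 1, so g(0) = 0.5068 > 0 and g(1) = -0.1779 < 0.
Newton iteration, V/F⁰ = 0.33:
  V/F = 0.3300: g = 0.18204, g' = -0.6284 → V/F = 0.6197
  V/F = 0.6197: g = 0.02849, g' = -0.4795 → V/F = 0.6791
  V/F = 0.6791: g = 0.00003, g' = -0.4801 → V/F = 0.6792
Converged at V/F = 0.6792.
Compositions from xᵢ = zᵢ/(1+V/F(Kᵢ−1)), yᵢ = Kᵢxᵢ:
  methanol: x = 0.1005, y = 0.3430
  1-propanol: x = 0.2889, y = 0.3385
  toluene: x = 0.0818, y = 0.0622
  n-octane: x = 0.3392, y = 0.1940
  o-xylene: x = 0.1897, y = 0.0622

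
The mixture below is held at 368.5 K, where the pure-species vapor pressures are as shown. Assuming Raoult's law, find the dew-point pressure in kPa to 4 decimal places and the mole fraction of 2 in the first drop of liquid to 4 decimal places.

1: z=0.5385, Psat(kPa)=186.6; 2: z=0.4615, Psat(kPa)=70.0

Pdew = 105.4996 kPa, x_2 = 0.6955

At the dew point ψ → 1, so Σzᵢ/Kᵢ = 1 with Kᵢ = Pᵢˢᵃᵗ/P ⇒ 1/P = Σzᵢ/Pᵢˢᵃᵗ.
1/P = 0.5385/186.6 + 0.4615/70.0 = 0.0094787 ⇒ P = 105.4996 kPa
xᵢ = zᵢP/Pᵢˢᵃᵗ ⇒ x_2 = 0.4615·105.4996/70.0 = 0.6955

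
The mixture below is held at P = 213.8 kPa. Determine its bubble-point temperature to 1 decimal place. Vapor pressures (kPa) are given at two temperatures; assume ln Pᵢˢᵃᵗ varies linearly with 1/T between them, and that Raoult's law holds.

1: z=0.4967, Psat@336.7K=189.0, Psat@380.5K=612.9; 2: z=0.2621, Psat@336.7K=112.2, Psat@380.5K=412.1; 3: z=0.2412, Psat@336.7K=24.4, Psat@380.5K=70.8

Bubble-point temperature: ΣzᵢPᵢˢᵃᵗ(T) = P. Interpolate ln Pᵢˢᵃᵗ = aᵢ + bᵢ/T.
  T = 336.7 K: ΣzᵢPᵢˢᵃᵗ = 129.17 kPa
  T = 380.5 K: ΣzᵢPᵢˢᵃᵗ = 429.52 kPa
  T = 358.6 K: ΣzᵢPᵢˢᵃᵗ = 244.23 kPa
  T = 347.6 K: ΣzᵢPᵢˢᵃᵗ = 179.12 kPa
  T = 353.1 K: ΣzᵢPᵢˢᵃᵗ = 209.66 kPa
  T = 355.9 K: ΣzᵢPᵢˢᵃᵗ = 226.73 kPa
Interpolating between 353.1 K and 355.9 K gives T ≈ 353.8 K.

T = 353.8 K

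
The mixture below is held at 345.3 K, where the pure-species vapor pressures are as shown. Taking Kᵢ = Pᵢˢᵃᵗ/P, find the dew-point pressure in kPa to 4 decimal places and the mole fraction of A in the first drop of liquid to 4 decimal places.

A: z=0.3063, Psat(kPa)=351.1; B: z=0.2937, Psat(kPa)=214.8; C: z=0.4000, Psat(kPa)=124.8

At the dew point ψ → 1, so Σzᵢ/Kᵢ = 1 with Kᵢ = Pᵢˢᵃᵗ/P ⇒ 1/P = Σzᵢ/Pᵢˢᵃᵗ.
1/P = 0.3063/351.1 + 0.2937/214.8 + 0.4000/124.8 = 0.0054448 ⇒ P = 183.6599 kPa
xᵢ = zᵢP/Pᵢˢᵃᵗ ⇒ x_A = 0.3063·183.6599/351.1 = 0.1602

Pdew = 183.6599 kPa, x_A = 0.1602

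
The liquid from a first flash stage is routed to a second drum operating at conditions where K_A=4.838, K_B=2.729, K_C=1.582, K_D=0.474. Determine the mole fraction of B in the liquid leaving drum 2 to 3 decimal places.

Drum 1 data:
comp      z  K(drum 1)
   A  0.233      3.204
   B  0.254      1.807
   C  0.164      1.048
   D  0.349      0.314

x_B (drum 2) = 0.098

Drum 1:
Let ψ₁ = V/F and solve Σ zᵢ(Kᵢ−1)/(1+ψ₁(Kᵢ−1)) = 0.
Feasibility: ΣzᵢKᵢ = 1.487, Σzᵢ/Kᵢ = 1.481 — both > 1, two phases present.
Newton–Raphson from ψ₁ = 0.5:
  ψ₁ = 0.500: g = 0.0336, g' = -0.721 → ψ₁ = 0.547
  ψ₁ = 0.547: g = -0.0002, g' = -0.733 → ψ₁ = 0.546
Converged at ψ₁ = 0.546.
Drum-1 compositions:
  A: x = 0.106, y = 0.339
  B: x = 0.176, y = 0.319
  C: x = 0.160, y = 0.167
  D: x = 0.558, y = 0.175
Drum-2 feed = drum-1 liquid: z₂ = (0.1057, 0.1763, 0.1598, 0.5582).
Drum 2:
Rachford–Rice: g(ψ₂) = Σ zᵢ(Kᵢ−1)/(1+ψ₂(Kᵢ−1)) = 0.
Feasibility: ΣzᵢKᵢ = 1.510, Σzᵢ/Kᵢ = 1.365 — both > 1, two phases present.
Iterate (Newton) starting at ψ₂ = 0.5:
  ψ₂ = 0.500: g = -0.0239, g' = -0.651 → ψ₂ = 0.463
  ψ₂ = 0.463: g = 0.0003, g' = -0.668 → ψ₂ = 0.464
Converged at ψ₂ = 0.464.
  A: x = 0.038, y = 0.184
  B: x = 0.098, y = 0.267
  C: x = 0.126, y = 0.199
  D: x = 0.738, y = 0.350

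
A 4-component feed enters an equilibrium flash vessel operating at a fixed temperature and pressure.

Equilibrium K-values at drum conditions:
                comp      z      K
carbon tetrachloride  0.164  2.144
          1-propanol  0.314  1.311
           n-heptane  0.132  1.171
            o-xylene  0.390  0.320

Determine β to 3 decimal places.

β = 0.102

Rachford–Rice: g(β) = Σ zᵢ(Kᵢ−1)/(1+β(Kᵢ−1)) = 0.
Feasibility: ΣzᵢKᵢ = 1.043, Σzᵢ/Kᵢ = 1.647 — both > 1, two phases present.
Newton–Raphson from β = 0.57:
  β = 0.570: g = -0.2160, g' = -0.585 → β = 0.201
  β = 0.201: g = -0.0407, g' = -0.414 → β = 0.102
Converged at β = 0.102.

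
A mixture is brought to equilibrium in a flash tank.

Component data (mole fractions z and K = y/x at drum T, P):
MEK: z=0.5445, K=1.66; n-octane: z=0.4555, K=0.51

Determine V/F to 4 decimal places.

V/F = 0.4211

Binary case is linear: z₁(K₁−1)(1+V/F(K₂−1)) + z₂(K₂−1)(1+V/F(K₁−1)) = 0
⇒ V/F = [z₁(K₁−1)+z₂(K₂−1)] / [−(K₁−1)(K₂−1)] = 0.13617/0.32340 = 0.4211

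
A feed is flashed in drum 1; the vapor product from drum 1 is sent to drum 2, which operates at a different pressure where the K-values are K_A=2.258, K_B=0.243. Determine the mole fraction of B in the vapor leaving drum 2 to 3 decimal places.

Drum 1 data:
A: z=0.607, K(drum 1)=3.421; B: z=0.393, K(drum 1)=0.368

Drum 1:
Rachford–Rice: g(ψ₁) = Σ zᵢ(Kᵢ−1)/(1+ψ₁(Kᵢ−1)) = 0.
g(0) = ΣzᵢKᵢ − 1 = 1.221 and g(1) = 1 − Σzᵢ/Kᵢ = -0.245, so a root lies in (0, 1).
Newton iteration, ψ₁⁰ = 0.5:
  ψ₁ = 0.500: g = 0.3017, g' = -1.064 → ψ₁ = 0.784
  ψ₁ = 0.784: g = 0.0152, g' = -1.040 → ψ₁ = 0.798
Converged at ψ₁ = 0.798.
Drum-1 compositions:
  A: x = 0.207, y = 0.708
  B: x = 0.793, y = 0.292
Drum-2 feed = drum-1 vapor: z₂ = (0.7082, 0.2918).
Drum 2:
Material balance + equilibrium reduce to Σ zᵢ(Kᵢ−1)/(1+ψ₂(Kᵢ−1)) = 0.
Feasibility: ΣzᵢKᵢ = 1.670, Σzᵢ/Kᵢ = 1.515 — both > 1, two phases present.
Binary case is linear: z₁(K₁−1)(1+ψ₂(K₂−1)) + z₂(K₂−1)(1+ψ₂(K₁−1)) = 0
⇒ ψ₂ = [z₁(K₁−1)+z₂(K₂−1)] / [−(K₁−1)(K₂−1)] = 0.6700/0.9523 = 0.704
  A: x = 0.376, y = 0.848
  B: x = 0.624, y = 0.152

y_B (drum 2) = 0.152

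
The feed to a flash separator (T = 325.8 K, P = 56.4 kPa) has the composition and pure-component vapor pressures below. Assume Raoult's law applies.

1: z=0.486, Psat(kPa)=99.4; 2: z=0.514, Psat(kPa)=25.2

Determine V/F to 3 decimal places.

V/F = 0.204

Raoult's law: Kᵢ = Pᵢˢᵃᵗ/P = Pᵢˢᵃᵗ/56.4.
  K_1 = 99.4/56.4 = 1.76241, K_2 = 25.2/56.4 = 0.44681
Material balance + equilibrium reduce to Σ zᵢ(Kᵢ−1)/(1+V/F(Kᵢ−1)) = 0.
Feasibility: ΣzᵢKᵢ = 1.086, Σzᵢ/Kᵢ = 1.426 — both > 1, two phases present.
Newton iteration, V/F⁰ = 0.57:
  V/F = 0.570: g = -0.1570, g' = -0.473 → V/F = 0.238
  V/F = 0.238: g = -0.0138, g' = -0.411 → V/F = 0.204
Converged at V/F = 0.204.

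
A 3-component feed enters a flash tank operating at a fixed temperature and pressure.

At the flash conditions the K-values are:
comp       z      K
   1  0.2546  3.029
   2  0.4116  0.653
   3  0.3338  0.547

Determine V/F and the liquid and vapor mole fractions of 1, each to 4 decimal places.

V/F = 0.2766, x_1 = 0.1631, y_1 = 0.4939

Material balance + equilibrium reduce to Σ zᵢ(Kᵢ−1)/(1+V/F(Kᵢ−1)) = 0.
Check two-phase: ΣzᵢKᵢ = 1.2225 > 1 and Σzᵢ/Kᵢ = 1.3246 > 1, so g(0) = 0.2225 > 0 and g(1) = -0.3246 < 0.
Iterate (Newton) starting at V/F = 0.5:
  V/F = 0.5000: g = -0.11186, g' = -0.4453 → V/F = 0.2488
  V/F = 0.2488: g = 0.01655, g' = -0.6092 → V/F = 0.2760
  V/F = 0.2760: g = 0.00039, g' = -0.5808 → V/F = 0.2766
Converged at V/F = 0.2766.
Compositions from xᵢ = zᵢ/(1+V/F(Kᵢ−1)), yᵢ = Kᵢxᵢ:
  1: x = 0.1631, y = 0.4939
  2: x = 0.4553, y = 0.2973
  3: x = 0.3816, y = 0.2087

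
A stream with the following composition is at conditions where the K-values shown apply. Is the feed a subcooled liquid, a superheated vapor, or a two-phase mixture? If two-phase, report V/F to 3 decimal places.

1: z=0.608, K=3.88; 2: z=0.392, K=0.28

two-phase, V/F = 0.708

ΣzᵢKᵢ = 2.469; Σzᵢ/Kᵢ = 1.557.
Both exceed 1, so a two-phase solution exists.
Material balance + equilibrium reduce to Σ zᵢ(Kᵢ−1)/(1+ψ(Kᵢ−1)) = 0.
Binary case is linear: z₁(K₁−1)(1+ψ(K₂−1)) + z₂(K₂−1)(1+ψ(K₁−1)) = 0
⇒ ψ = [z₁(K₁−1)+z₂(K₂−1)] / [−(K₁−1)(K₂−1)] = 1.4688/2.0736 = 0.708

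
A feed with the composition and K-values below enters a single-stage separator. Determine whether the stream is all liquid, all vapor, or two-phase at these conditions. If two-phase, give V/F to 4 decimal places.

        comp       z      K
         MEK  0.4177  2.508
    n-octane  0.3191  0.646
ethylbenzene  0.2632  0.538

two-phase, V/F = 0.6443

ΣzᵢKᵢ = 1.3953; Σzᵢ/Kᵢ = 1.1497.
Both exceed 1, so a two-phase solution exists.
Let ψ = V/F and solve Σ zᵢ(Kᵢ−1)/(1+ψ(Kᵢ−1)) = 0.
Iterate (Newton) starting at ψ = 0.5:
  ψ = 0.5000: g = 0.06374, g' = -0.4628 → ψ = 0.6377
  ψ = 0.6377: g = 0.00281, g' = -0.4265 → ψ = 0.6443
Converged at ψ = 0.6443.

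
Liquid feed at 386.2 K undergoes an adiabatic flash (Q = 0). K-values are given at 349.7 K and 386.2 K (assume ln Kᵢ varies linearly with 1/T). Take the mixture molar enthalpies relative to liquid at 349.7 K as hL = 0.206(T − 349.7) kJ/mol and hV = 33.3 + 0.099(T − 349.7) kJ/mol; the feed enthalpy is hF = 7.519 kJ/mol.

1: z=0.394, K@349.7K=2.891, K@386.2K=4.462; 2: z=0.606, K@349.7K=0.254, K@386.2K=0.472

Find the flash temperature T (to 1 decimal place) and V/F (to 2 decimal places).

Adiabatic flash: solve Rachford–Rice at each trial T, then check hF = ψ·hV(T) + (1−ψ)·hL(T).
  T = 349.7 K: K = (2.891, 0.254), RR gives ψ = 0.208, H_out = 6.916 kJ/mol
  T = 386.2 K: K = (4.462, 0.472), RR gives ψ = 0.571, H_out = 24.308 kJ/mol
  T = 367.9 K: K = (3.628, 0.351), RR gives ψ = 0.377, H_out = 15.563 kJ/mol
  T = 358.8 K: K = (3.248, 0.300), RR gives ψ = 0.293, H_out = 11.354 kJ/mol
  T = 354.2 K: K = (3.065, 0.276), RR gives ψ = 0.251, H_out = 9.156 kJ/mol
  T = 351.9 K: K = (2.975, 0.265), RR gives ψ = 0.229, H_out = 8.024 kJ/mol
Linear interpolation between T = 349.7 (H_out = 6.916) and T = 351.9 (H_out = 8.024) on hF = 7.519 gives T ≈ 350.9 K, at which ψ = 0.22.

T = 350.9 K, V/F = 0.22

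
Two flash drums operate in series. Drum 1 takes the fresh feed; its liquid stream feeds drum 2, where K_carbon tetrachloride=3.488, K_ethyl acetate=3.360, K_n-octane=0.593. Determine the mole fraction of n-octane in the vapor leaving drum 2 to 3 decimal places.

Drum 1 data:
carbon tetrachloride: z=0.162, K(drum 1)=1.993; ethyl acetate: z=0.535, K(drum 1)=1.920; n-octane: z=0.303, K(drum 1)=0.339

Drum 1:
Material balance + equilibrium reduce to Σ zᵢ(Kᵢ−1)/(1+ψ₁(Kᵢ−1)) = 0.
Check two-phase: ΣzᵢKᵢ = 1.453 > 1 and Σzᵢ/Kᵢ = 1.254 > 1, so g(0) = 0.453 > 0 and g(1) = -0.254 < 0.
Newton iteration, ψ₁⁰ = 0.5:
  ψ₁ = 0.500: g = 0.1455, g' = -0.579 → ψ₁ = 0.751
  ψ₁ = 0.751: g = -0.0146, g' = -0.733 → ψ₁ = 0.731
Converged at ψ₁ = 0.731.
Drum-1 compositions:
  carbon tetrachloride: x = 0.094, y = 0.187
  ethyl acetate: x = 0.320, y = 0.614
  n-octane: x = 0.586, y = 0.199
Drum-2 feed = drum-1 liquid: z₂ = (0.0939, 0.3199, 0.5862).
Drum 2:
Newton iteration, ψ₂⁰ = 0.5:
  ψ₂ = 0.500: g = 0.1508, g' = -0.643 → ψ₂ = 0.734
  ψ₂ = 0.734: g = 0.0185, g' = -0.509 → ψ₂ = 0.771
Converged at ψ₂ = 0.771.
  carbon tetrachloride: x = 0.032, y = 0.112
  ethyl acetate: x = 0.113, y = 0.381
  n-octane: x = 0.854, y = 0.507

y_n-octane (drum 2) = 0.507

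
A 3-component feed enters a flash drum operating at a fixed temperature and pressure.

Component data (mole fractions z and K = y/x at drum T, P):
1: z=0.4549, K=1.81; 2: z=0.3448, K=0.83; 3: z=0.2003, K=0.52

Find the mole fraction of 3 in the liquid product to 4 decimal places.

Iterate (Newton) starting at ψ = 0.54:
  ψ = 0.5400: g = 0.06202, g' = -0.2406 → ψ = 0.7977
  ψ = 0.7977: g = 0.00022, g' = -0.2447 → ψ = 0.7986
Converged at ψ = 0.7986.
Compositions from xᵢ = zᵢ/(1+ψ(Kᵢ−1)), yᵢ = Kᵢxᵢ:
  1: x = 0.2762, y = 0.5000
  2: x = 0.3990, y = 0.3311
  3: x = 0.3248, y = 0.1689

x_3 = 0.3248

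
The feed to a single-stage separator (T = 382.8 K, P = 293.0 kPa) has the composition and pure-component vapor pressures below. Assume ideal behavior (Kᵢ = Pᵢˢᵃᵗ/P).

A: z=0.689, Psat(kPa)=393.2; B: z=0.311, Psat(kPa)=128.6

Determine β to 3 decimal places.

β = 0.319

Raoult's law: Kᵢ = Pᵢˢᵃᵗ/P = Pᵢˢᵃᵗ/293.0.
  K_A = 393.2/293.0 = 1.34198, K_B = 128.6/293.0 = 0.43891
Rachford–Rice: g(β) = Σ zᵢ(Kᵢ−1)/(1+β(Kᵢ−1)) = 0.
g(0) = ΣzᵢKᵢ − 1 = 0.061 and g(1) = 1 − Σzᵢ/Kᵢ = -0.222, so a root lies in (0, 1).
Newton–Raphson from β = 0.5:
  β = 0.500: g = -0.0413, g' = -0.248 → β = 0.333
  β = 0.333: g = -0.0031, g' = -0.213 → β = 0.319
Converged at β = 0.319.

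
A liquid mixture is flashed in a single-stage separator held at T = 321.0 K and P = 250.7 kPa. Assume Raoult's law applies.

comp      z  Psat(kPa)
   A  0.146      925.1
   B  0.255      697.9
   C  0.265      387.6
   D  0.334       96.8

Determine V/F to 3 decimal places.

V/F = 0.813

Raoult's law: Kᵢ = Pᵢˢᵃᵗ/P = Pᵢˢᵃᵗ/250.7.
  K_A = 925.1/250.7 = 3.69007, K_B = 697.9/250.7 = 2.78381, K_C = 387.6/250.7 = 1.54607, K_D = 96.8/250.7 = 0.38612
Rachford–Rice: g(V/F) = Σ zᵢ(Kᵢ−1)/(1+V/F(Kᵢ−1)) = 0.
Feasibility: ΣzᵢKᵢ = 1.787, Σzᵢ/Kᵢ = 1.168 — both > 1, two phases present.
Iterate (Newton) starting at V/F = 0.62:
  V/F = 0.620: g = 0.1403, g' = -0.704 → V/F = 0.819
  V/F = 0.819: g = -0.0052, g' = -0.784 → V/F = 0.813
Converged at V/F = 0.813.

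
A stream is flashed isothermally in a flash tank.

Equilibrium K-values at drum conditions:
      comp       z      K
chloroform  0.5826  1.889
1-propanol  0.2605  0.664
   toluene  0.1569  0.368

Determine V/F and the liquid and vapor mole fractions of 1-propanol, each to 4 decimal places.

Material balance + equilibrium reduce to Σ zᵢ(Kᵢ−1)/(1+V/F(Kᵢ−1)) = 0.
Check two-phase: ΣzᵢKᵢ = 1.3312 > 1 and Σzᵢ/Kᵢ = 1.1271 > 1, so g(0) = 0.3312 > 0 and g(1) = -0.1271 < 0.
Newton–Raphson from V/F = 0.67:
  V/F = 0.6700: g = 0.03965, g' = -0.4184 → V/F = 0.7648
  V/F = 0.7648: g = -0.00141, g' = -0.4512 → V/F = 0.7616
Converged at V/F = 0.7616.
Compositions from xᵢ = zᵢ/(1+V/F(Kᵢ−1)), yᵢ = Kᵢxᵢ:
  chloroform: x = 0.3474, y = 0.6562
  1-propanol: x = 0.3501, y = 0.2325
  toluene: x = 0.3025, y = 0.1113

V/F = 0.7616, x_1-propanol = 0.3501, y_1-propanol = 0.2325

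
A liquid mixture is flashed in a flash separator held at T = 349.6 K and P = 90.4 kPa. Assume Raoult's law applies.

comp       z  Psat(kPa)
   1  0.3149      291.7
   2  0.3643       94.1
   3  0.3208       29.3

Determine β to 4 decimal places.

β = 0.5276

Raoult's law: Kᵢ = Pᵢˢᵃᵗ/P = Pᵢˢᵃᵗ/90.4.
  K_1 = 291.7/90.4 = 3.226770, K_2 = 94.1/90.4 = 1.040929, K_3 = 29.3/90.4 = 0.324115
Material balance + equilibrium reduce to Σ zᵢ(Kᵢ−1)/(1+β(Kᵢ−1)) = 0.
g(0) = ΣzᵢKᵢ − 1 = 0.4993 and g(1) = 1 − Σzᵢ/Kᵢ = -0.4373, so a root lies in (0, 1).
Newton–Raphson from β = 0.46:
  β = 0.4600: g = 0.04638, g' = -0.6902 → β = 0.5272
  β = 0.5272: g = 0.00030, g' = -0.6847 → β = 0.5276
Converged at β = 0.5276.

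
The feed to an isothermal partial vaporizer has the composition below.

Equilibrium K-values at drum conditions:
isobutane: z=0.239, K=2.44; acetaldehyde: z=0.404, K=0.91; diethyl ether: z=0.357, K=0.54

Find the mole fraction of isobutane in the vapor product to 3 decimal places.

y_isobutane = 0.393

Material balance + equilibrium reduce to Σ zᵢ(Kᵢ−1)/(1+ψ(Kᵢ−1)) = 0.
g(0) = ΣzᵢKᵢ − 1 = 0.144 and g(1) = 1 − Σzᵢ/Kᵢ = -0.203, so a root lies in (0, 1).
Newton iteration, ψ⁰ = 0.5:
  ψ = 0.500: g = -0.0513, g' = -0.299 → ψ = 0.328
  ψ = 0.328: g = 0.0028, g' = -0.337 → ψ = 0.337
Converged at ψ = 0.337.
Compositions from xᵢ = zᵢ/(1+ψ(Kᵢ−1)), yᵢ = Kᵢxᵢ:
  isobutane: x = 0.161, y = 0.393
  acetaldehyde: x = 0.417, y = 0.379
  diethyl ether: x = 0.422, y = 0.228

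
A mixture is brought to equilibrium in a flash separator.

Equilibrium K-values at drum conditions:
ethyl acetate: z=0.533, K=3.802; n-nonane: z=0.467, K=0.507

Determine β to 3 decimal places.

β = 0.914

Newton–Raphson from β = 0.5:
  β = 0.500: g = 0.3165, g' = -0.926 → β = 0.842
  β = 0.842: g = 0.0511, g' = -0.703 → β = 0.915
  β = 0.915: g = -0.0000, g' = -0.706 → β = 0.914
Converged at β = 0.914.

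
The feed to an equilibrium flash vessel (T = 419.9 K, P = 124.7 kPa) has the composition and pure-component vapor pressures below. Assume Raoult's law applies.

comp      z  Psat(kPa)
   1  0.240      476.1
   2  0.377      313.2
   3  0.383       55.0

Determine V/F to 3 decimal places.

Raoult's law: Kᵢ = Pᵢˢᵃᵗ/P = Pᵢˢᵃᵗ/124.7.
  K_1 = 476.1/124.7 = 3.81796, K_2 = 313.2/124.7 = 2.51163, K_3 = 55.0/124.7 = 0.44106
Rachford–Rice: g(V/F) = Σ zᵢ(Kᵢ−1)/(1+V/F(Kᵢ−1)) = 0.
g(0) = ΣzᵢKᵢ − 1 = 1.032 and g(1) = 1 − Σzᵢ/Kᵢ = -0.081, so a root lies in (0, 1).
Iterate (Newton) starting at V/F = 0.5:
  V/F = 0.500: g = 0.3082, g' = -0.838 → V/F = 0.868
  V/F = 0.868: g = 0.0272, g' = -0.773 → V/F = 0.903
  V/F = 0.903: g = -0.0003, g' = -0.793 → V/F = 0.902
Converged at V/F = 0.902.

V/F = 0.902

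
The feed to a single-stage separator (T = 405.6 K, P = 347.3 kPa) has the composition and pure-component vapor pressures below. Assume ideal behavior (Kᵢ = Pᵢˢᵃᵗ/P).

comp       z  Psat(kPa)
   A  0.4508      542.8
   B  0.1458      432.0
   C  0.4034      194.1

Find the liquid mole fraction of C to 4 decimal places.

Raoult's law: Kᵢ = Pᵢˢᵃᵗ/P = Pᵢˢᵃᵗ/347.3.
  K_A = 542.8/347.3 = 1.562914, K_B = 432.0/347.3 = 1.243881, K_C = 194.1/347.3 = 0.558883
Rachford–Rice: g(ψ) = Σ zᵢ(Kᵢ−1)/(1+ψ(Kᵢ−1)) = 0.
Feasibility: ΣzᵢKᵢ = 1.1114, Σzᵢ/Kᵢ = 1.1274 — both > 1, two phases present.
Iterate (Newton) starting at ψ = 0.5:
  ψ = 0.5000: g = 0.00142, g' = -0.2231 → ψ = 0.5064
Converged at ψ = 0.5064.
Compositions from xᵢ = zᵢ/(1+ψ(Kᵢ−1)), yᵢ = Kᵢxᵢ:
  A: x = 0.3508, y = 0.5483
  B: x = 0.1298, y = 0.1614
  C: x = 0.5194, y = 0.2903

x_C = 0.5194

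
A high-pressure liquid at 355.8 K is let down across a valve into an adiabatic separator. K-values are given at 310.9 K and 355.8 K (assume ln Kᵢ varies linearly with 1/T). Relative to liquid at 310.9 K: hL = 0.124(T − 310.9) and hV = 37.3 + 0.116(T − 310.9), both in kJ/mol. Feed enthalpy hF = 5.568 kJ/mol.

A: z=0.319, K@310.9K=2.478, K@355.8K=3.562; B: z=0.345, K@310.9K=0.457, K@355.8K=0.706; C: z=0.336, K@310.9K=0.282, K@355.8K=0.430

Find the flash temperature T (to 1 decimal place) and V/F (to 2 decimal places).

T = 318.8 K, V/F = 0.12

Adiabatic flash: solve Rachford–Rice at each trial T, then check hF = ψ·hV(T) + (1−ψ)·hL(T).
  T = 310.9 K: K = (2.478, 0.457, 0.282), RR gives ψ = 0.046, H_out = 1.709 kJ/mol
  T = 355.8 K: K = (3.562, 0.706, 0.430), RR gives ψ = 0.457, H_out = 22.467 kJ/mol
  T = 333.4 K: K = (3.009, 0.577, 0.353), RR gives ψ = 0.255, H_out = 12.249 kJ/mol
  T = 322.1 K: K = (2.739, 0.515, 0.317), RR gives ψ = 0.154, H_out = 7.126 kJ/mol
  T = 316.5 K: K = (2.607, 0.486, 0.299), RR gives ψ = 0.102, H_out = 4.481 kJ/mol
  T = 319.3 K: K = (2.673, 0.500, 0.308), RR gives ψ = 0.128, H_out = 5.816 kJ/mol
  T = 317.9 K: K = (2.640, 0.493, 0.304), RR gives ψ = 0.115, H_out = 5.152 kJ/mol
Linear interpolation between T = 317.9 (H_out = 5.152) and T = 319.3 (H_out = 5.816) on hF = 5.568 gives T ≈ 318.8 K, at which ψ = 0.12.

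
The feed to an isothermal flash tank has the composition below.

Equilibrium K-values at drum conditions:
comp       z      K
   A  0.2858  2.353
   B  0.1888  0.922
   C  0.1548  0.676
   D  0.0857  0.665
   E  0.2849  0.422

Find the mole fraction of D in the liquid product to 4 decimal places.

Material balance + equilibrium reduce to Σ zᵢ(Kᵢ−1)/(1+ψ(Kᵢ−1)) = 0.
Feasibility: ΣzᵢKᵢ = 1.1284, Σzᵢ/Kᵢ = 1.3592 — both > 1, two phases present.
Newton–Raphson from ψ = 0.5:
  ψ = 0.5000: g = -0.11062, g' = -0.4127 → ψ = 0.2320
  ψ = 0.2320: g = 0.00379, g' = -0.4615 → ψ = 0.2402
Converged at ψ = 0.2402.
Compositions from xᵢ = zᵢ/(1+ψ(Kᵢ−1)), yᵢ = Kᵢxᵢ:
  A: x = 0.2157, y = 0.5075
  B: x = 0.1924, y = 0.1774
  C: x = 0.1679, y = 0.1135
  D: x = 0.0932, y = 0.0620
  E: x = 0.3308, y = 0.1396

x_D = 0.0932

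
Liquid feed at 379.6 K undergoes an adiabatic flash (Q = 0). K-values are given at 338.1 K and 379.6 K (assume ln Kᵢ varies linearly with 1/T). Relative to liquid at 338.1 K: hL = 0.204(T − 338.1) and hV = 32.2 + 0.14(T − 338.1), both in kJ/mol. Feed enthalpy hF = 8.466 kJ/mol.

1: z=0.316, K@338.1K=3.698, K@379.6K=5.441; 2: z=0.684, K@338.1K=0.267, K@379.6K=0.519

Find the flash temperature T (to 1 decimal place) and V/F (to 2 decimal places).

Adiabatic flash: solve Rachford–Rice at each trial T, then check hF = ψ·hV(T) + (1−ψ)·hL(T).
  T = 338.1 K: K = (3.698, 0.267), RR gives ψ = 0.178, H_out = 5.718 kJ/mol
  T = 379.6 K: K = (5.441, 0.519), RR gives ψ = 0.503, H_out = 23.325 kJ/mol
  T = 358.9 K: K = (4.538, 0.380), RR gives ψ = 0.316, H_out = 14.003 kJ/mol
  T = 348.5 K: K = (4.109, 0.320), RR gives ψ = 0.245, H_out = 9.841 kJ/mol
  T = 343.3 K: K = (3.901, 0.293), RR gives ψ = 0.211, H_out = 7.786 kJ/mol
  T = 345.9 K: K = (4.005, 0.306), RR gives ψ = 0.228, H_out = 8.814 kJ/mol
  T = 344.6 K: K = (3.953, 0.299), RR gives ψ = 0.219, H_out = 8.300 kJ/mol
Linear interpolation between T = 344.6 (H_out = 8.300) and T = 345.9 (H_out = 8.814) on hF = 8.466 gives T ≈ 345.0 K, at which ψ = 0.22.

T = 345.0 K, V/F = 0.22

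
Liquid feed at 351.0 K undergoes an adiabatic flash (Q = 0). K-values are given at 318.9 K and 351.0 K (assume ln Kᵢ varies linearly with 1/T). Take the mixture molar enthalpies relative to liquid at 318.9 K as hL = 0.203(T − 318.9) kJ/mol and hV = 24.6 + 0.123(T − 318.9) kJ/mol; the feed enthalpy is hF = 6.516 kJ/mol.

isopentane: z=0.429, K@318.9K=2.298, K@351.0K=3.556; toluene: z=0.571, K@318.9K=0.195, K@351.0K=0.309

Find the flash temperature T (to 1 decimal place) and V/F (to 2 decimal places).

T = 327.7 K, V/F = 0.20

Adiabatic flash: solve Rachford–Rice at each trial T, then check hF = ψ·hV(T) + (1−ψ)·hL(T).
  T = 318.9 K: K = (2.298, 0.195), RR gives ψ = 0.093, H_out = 2.288 kJ/mol
  T = 351.0 K: K = (3.556, 0.309), RR gives ψ = 0.397, H_out = 15.273 kJ/mol
  T = 334.9 K: K = (2.887, 0.248), RR gives ψ = 0.268, H_out = 9.494 kJ/mol
  T = 326.9 K: K = (2.583, 0.221), RR gives ψ = 0.190, H_out = 6.168 kJ/mol
  T = 330.9 K: K = (2.732, 0.234), RR gives ψ = 0.230, H_out = 7.885 kJ/mol
  T = 328.9 K: K = (2.657, 0.227), RR gives ψ = 0.211, H_out = 7.041 kJ/mol
Linear interpolation between T = 326.9 (H_out = 6.168) and T = 328.9 (H_out = 7.041) on hF = 6.516 gives T ≈ 327.7 K, at which ψ = 0.20.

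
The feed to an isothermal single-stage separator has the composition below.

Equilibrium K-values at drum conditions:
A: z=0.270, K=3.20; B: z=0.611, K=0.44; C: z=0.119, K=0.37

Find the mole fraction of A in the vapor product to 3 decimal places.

Material balance + equilibrium reduce to Σ zᵢ(Kᵢ−1)/(1+V/F(Kᵢ−1)) = 0.
Feasibility: ΣzᵢKᵢ = 1.177, Σzᵢ/Kᵢ = 1.795 — both > 1, two phases present.
Iterate (Newton) starting at V/F = 0.5:
  V/F = 0.500: g = -0.3018, g' = -0.767 → V/F = 0.106
  V/F = 0.106: g = 0.0372, g' = -1.129 → V/F = 0.139
  V/F = 0.139: g = 0.0014, g' = -1.048 → V/F = 0.141
Converged at V/F = 0.141.
Compositions from xᵢ = zᵢ/(1+V/F(Kᵢ−1)), yᵢ = Kᵢxᵢ:
  A: x = 0.206, y = 0.660
  B: x = 0.663, y = 0.292
  C: x = 0.131, y = 0.048

y_A = 0.660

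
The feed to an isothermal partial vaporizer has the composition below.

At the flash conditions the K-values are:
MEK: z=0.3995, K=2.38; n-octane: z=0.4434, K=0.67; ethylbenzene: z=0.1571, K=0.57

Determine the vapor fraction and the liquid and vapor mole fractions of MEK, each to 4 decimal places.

ψ = 0.6809, x_MEK = 0.2060, y_MEK = 0.4902

Newton–Raphson from ψ = 0.5:
  ψ = 0.5000: g = 0.06493, g' = -0.3828 → ψ = 0.6696
  ψ = 0.6696: g = 0.00383, g' = -0.3424 → ψ = 0.6808
  ψ = 0.6808: g = 0.00001, g' = -0.3406 → ψ = 0.6809
Converged at ψ = 0.6809.
Compositions from xᵢ = zᵢ/(1+ψ(Kᵢ−1)), yᵢ = Kᵢxᵢ:
  MEK: x = 0.2060, y = 0.4902
  n-octane: x = 0.5719, y = 0.3832
  ethylbenzene: x = 0.2221, y = 0.1266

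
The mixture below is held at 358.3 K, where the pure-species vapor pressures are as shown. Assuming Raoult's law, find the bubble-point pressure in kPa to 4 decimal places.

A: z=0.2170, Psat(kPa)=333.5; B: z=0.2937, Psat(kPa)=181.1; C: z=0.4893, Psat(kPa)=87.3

At the bubble point ψ → 0, so ΣzᵢKᵢ = 1 with Kᵢ = Pᵢˢᵃᵗ/P ⇒ P = ΣzᵢPᵢˢᵃᵗ.
P = 0.2170·333.5 + 0.2937·181.1 + 0.4893·87.3 = 168.2745 kPa

Pbub = 168.2745 kPa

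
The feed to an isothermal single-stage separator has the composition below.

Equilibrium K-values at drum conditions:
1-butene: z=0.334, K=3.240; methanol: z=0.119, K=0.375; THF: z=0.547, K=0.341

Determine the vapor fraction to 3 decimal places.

ψ = 0.214

Iterate (Newton) starting at ψ = 0.5:
  ψ = 0.500: g = -0.2929, g' = -1.000 → ψ = 0.207
  ψ = 0.207: g = 0.0083, g' = -1.162 → ψ = 0.214
Converged at ψ = 0.214.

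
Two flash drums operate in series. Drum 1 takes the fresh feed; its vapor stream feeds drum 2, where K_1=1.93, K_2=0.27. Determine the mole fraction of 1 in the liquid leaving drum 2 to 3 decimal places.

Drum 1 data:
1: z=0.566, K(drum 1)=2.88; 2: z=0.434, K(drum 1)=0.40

x_1 (drum 2) = 0.440

Drum 1:
Let ψ₁ = V/F and solve Σ zᵢ(Kᵢ−1)/(1+ψ₁(Kᵢ−1)) = 0.
Check two-phase: ΣzᵢKᵢ = 1.804 > 1 and Σzᵢ/Kᵢ = 1.282 > 1, so g(0) = 0.804 > 0 and g(1) = -0.282 < 0.
Binary case is linear: z₁(K₁−1)(1+ψ₁(K₂−1)) + z₂(K₂−1)(1+ψ₁(K₁−1)) = 0
⇒ ψ₁ = [z₁(K₁−1)+z₂(K₂−1)] / [−(K₁−1)(K₂−1)] = 0.8037/1.1280 = 0.712
Drum-1 compositions:
  1: x = 0.242, y = 0.697
  2: x = 0.758, y = 0.303
Drum-2 feed = drum-1 vapor: z₂ = (0.6968, 0.3032).
Drum 2:
Let ψ₂ = V/F and solve Σ zᵢ(Kᵢ−1)/(1+ψ₂(Kᵢ−1)) = 0.
g(0) = ΣzᵢKᵢ − 1 = 0.427 and g(1) = 1 − Σzᵢ/Kᵢ = -0.484, so a root lies in (0, 1).
Binary case is linear: z₁(K₁−1)(1+ψ₂(K₂−1)) + z₂(K₂−1)(1+ψ₂(K₁−1)) = 0
⇒ ψ₂ = [z₁(K₁−1)+z₂(K₂−1)] / [−(K₁−1)(K₂−1)] = 0.4266/0.6789 = 0.628
  1: x = 0.440, y = 0.849
  2: x = 0.560, y = 0.151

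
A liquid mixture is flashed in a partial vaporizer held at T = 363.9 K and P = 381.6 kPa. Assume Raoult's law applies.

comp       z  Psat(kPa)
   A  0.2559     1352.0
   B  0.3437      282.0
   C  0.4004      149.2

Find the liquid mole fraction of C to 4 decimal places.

x_C = 0.4781

Raoult's law: Kᵢ = Pᵢˢᵃᵗ/P = Pᵢˢᵃᵗ/381.6.
  K_A = 1352.0/381.6 = 3.542977, K_B = 282.0/381.6 = 0.738994, K_C = 149.2/381.6 = 0.390985
Newton–Raphson from ψ = 0.5:
  ψ = 0.5000: g = -0.16730, g' = -0.6587 → ψ = 0.2460
  ψ = 0.2460: g = 0.01762, g' = -0.8584 → ψ = 0.2665
  ψ = 0.2665: g = 0.00033, g' = -0.8265 → ψ = 0.2669
Converged at ψ = 0.2669.
Compositions from xᵢ = zᵢ/(1+ψ(Kᵢ−1)), yᵢ = Kᵢxᵢ:
  A: x = 0.1524, y = 0.5400
  B: x = 0.3694, y = 0.2730
  C: x = 0.4781, y = 0.1869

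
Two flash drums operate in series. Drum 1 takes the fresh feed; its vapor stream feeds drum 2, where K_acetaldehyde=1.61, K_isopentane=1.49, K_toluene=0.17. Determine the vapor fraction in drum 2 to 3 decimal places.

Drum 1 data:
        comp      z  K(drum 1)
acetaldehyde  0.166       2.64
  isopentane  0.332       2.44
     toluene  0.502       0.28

V/F (drum 2) = 0.619

Drum 1:
Rachford–Rice: g(ψ₁) = Σ zᵢ(Kᵢ−1)/(1+ψ₁(Kᵢ−1)) = 0.
Feasibility: ΣzᵢKᵢ = 1.389, Σzᵢ/Kᵢ = 1.992 — both > 1, two phases present.
Iterate (Newton) starting at ψ₁ = 0.45:
  ψ₁ = 0.450: g = -0.0879, g' = -0.971 → ψ₁ = 0.359
  ψ₁ = 0.359: g = -0.0013, g' = -0.949 → ψ₁ = 0.358
Converged at ψ₁ = 0.358.
Drum-1 compositions:
  acetaldehyde: x = 0.105, y = 0.276
  isopentane: x = 0.219, y = 0.535
  toluene: x = 0.676, y = 0.189
Drum-2 feed = drum-1 vapor: z₂ = (0.2761, 0.5345, 0.1894).
Drum 2:
Newton iteration, ψ₂⁰ = 0.5:
  ψ₂ = 0.500: g = 0.0707, g' = -0.524 → ψ₂ = 0.635
  ψ₂ = 0.635: g = -0.0111, g' = -0.711 → ψ₂ = 0.619
Converged at ψ₂ = 0.619.
  acetaldehyde: x = 0.200, y = 0.323
  isopentane: x = 0.410, y = 0.611
  toluene: x = 0.389, y = 0.066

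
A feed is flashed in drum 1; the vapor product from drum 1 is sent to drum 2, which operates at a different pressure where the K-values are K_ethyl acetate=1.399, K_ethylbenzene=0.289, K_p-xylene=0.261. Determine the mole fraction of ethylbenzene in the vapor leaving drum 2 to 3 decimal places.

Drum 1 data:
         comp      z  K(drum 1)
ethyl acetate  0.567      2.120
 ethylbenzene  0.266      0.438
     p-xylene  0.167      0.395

y_ethylbenzene (drum 2) = 0.065

Drum 1:
Let ψ₁ = V/F and solve Σ zᵢ(Kᵢ−1)/(1+ψ₁(Kᵢ−1)) = 0.
Check two-phase: ΣzᵢKᵢ = 1.385 > 1 and Σzᵢ/Kᵢ = 1.298 > 1, so g(0) = 0.385 > 0 and g(1) = -0.298 < 0.
Newton–Raphson from ψ₁ = 0.47:
  ψ₁ = 0.470: g = 0.0717, g' = -0.580 → ψ₁ = 0.594
  ψ₁ = 0.594: g = -0.0006, g' = -0.595 → ψ₁ = 0.593
Converged at ψ₁ = 0.593.
Drum-1 compositions:
  ethyl acetate: x = 0.341, y = 0.722
  ethylbenzene: x = 0.399, y = 0.175
  p-xylene: x = 0.260, y = 0.103
Drum-2 feed = drum-1 vapor: z₂ = (0.7225, 0.1747, 0.1028).
Drum 2:
Newton iteration, ψ₂⁰ = 0.5:
  ψ₂ = 0.500: g = -0.0729, g' = -0.434 → ψ₂ = 0.332
  ψ₂ = 0.332: g = -0.0087, g' = -0.340 → ψ₂ = 0.306
Converged at ψ₂ = 0.306.
  ethyl acetate: x = 0.644, y = 0.901
  ethylbenzene: x = 0.223, y = 0.065
  p-xylene: x = 0.133, y = 0.035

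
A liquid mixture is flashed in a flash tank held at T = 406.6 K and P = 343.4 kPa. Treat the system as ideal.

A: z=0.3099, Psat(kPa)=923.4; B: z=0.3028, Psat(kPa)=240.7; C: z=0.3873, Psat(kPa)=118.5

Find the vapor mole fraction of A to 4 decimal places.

y_A = 0.6197

Raoult's law: Kᵢ = Pᵢˢᵃᵗ/P = Pᵢˢᵃᵗ/343.4.
  K_A = 923.4/343.4 = 2.688992, K_B = 240.7/343.4 = 0.700932, K_C = 118.5/343.4 = 0.345079
Let ψ = V/F and solve Σ zᵢ(Kᵢ−1)/(1+ψ(Kᵢ−1)) = 0.
g(0) = ΣzᵢKᵢ − 1 = 0.1792 and g(1) = 1 − Σzᵢ/Kᵢ = -0.6696, so a root lies in (0, 1).
Newton–Raphson from ψ = 0.31:
  ψ = 0.3100: g = -0.07454, g' = -0.6753 → ψ = 0.1996
  ψ = 0.1996: g = 0.00333, g' = -0.7449 → ψ = 0.2041
Converged at ψ = 0.2041.
Compositions from xᵢ = zᵢ/(1+ψ(Kᵢ−1)), yᵢ = Kᵢxᵢ:
  A: x = 0.2305, y = 0.6197
  B: x = 0.3225, y = 0.2260
  C: x = 0.4471, y = 0.1543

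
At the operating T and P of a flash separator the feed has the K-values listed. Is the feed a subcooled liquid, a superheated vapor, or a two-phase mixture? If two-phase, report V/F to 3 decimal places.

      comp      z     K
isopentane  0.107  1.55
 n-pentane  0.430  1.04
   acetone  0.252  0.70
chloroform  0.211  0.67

subcooled liquid

ΣzᵢKᵢ = 0.931; Σzᵢ/Kᵢ = 1.157.
Since ΣzᵢKᵢ < 1 the mixture is below its bubble point — single liquid phase.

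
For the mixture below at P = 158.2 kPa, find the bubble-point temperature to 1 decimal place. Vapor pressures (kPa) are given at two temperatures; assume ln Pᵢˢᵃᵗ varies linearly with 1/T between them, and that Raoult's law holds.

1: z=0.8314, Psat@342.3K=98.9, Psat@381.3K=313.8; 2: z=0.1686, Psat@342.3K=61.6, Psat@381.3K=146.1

Bubble-point temperature: ΣzᵢPᵢˢᵃᵗ(T) = P. Interpolate ln Pᵢˢᵃᵗ = aᵢ + bᵢ/T.
  T = 342.3 K: ΣzᵢPᵢˢᵃᵗ = 92.61 kPa
  T = 381.3 K: ΣzᵢPᵢˢᵃᵗ = 285.53 kPa
  T = 361.8 K: ΣzᵢPᵢˢᵃᵗ = 167.47 kPa
  T = 352.1 K: ΣzᵢPᵢˢᵃᵗ = 125.72 kPa
  T = 357.0 K: ΣzᵢPᵢˢᵃᵗ = 145.59 kPa
  T = 359.4 K: ΣzᵢPᵢˢᵃᵗ = 156.21 kPa
Interpolating between 359.4 K and 361.8 K gives T ≈ 359.8 K.

T = 359.8 K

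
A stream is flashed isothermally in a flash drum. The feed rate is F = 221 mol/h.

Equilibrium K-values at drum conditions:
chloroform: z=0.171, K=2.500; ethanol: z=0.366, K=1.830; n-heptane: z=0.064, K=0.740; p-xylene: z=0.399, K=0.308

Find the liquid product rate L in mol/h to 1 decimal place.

Let ψ = V/F and solve Σ zᵢ(Kᵢ−1)/(1+ψ(Kᵢ−1)) = 0.
Feasibility: ΣzᵢKᵢ = 1.268, Σzᵢ/Kᵢ = 1.650 — both > 1, two phases present.
Newton–Raphson from ψ = 0.39:
  ψ = 0.390: g = -0.0054, g' = -0.661 → ψ = 0.382
Converged at ψ = 0.382.
Then V = ψ·F = 0.3819·221 = 84.4 mol/h and L = F − V = 136.6 mol/h.

L = 136.6 mol/h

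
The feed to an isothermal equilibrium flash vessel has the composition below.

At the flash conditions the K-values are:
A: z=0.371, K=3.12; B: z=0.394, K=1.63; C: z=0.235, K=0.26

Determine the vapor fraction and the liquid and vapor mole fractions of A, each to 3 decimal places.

Rachford–Rice: g(ψ) = Σ zᵢ(Kᵢ−1)/(1+ψ(Kᵢ−1)) = 0.
Feasibility: ΣzᵢKᵢ = 1.861, Σzᵢ/Kᵢ = 1.264 — both > 1, two phases present.
Newton–Raphson from ψ = 0.68:
  ψ = 0.680: g = 0.1459, g' = -0.878 → ψ = 0.846
  ψ = 0.846: g = -0.0218, g' = -1.201 → ψ = 0.828
Converged at ψ = 0.828.
Compositions from xᵢ = zᵢ/(1+ψ(Kᵢ−1)), yᵢ = Kᵢxᵢ:
  A: x = 0.135, y = 0.420
  B: x = 0.259, y = 0.422
  C: x = 0.606, y = 0.158

ψ = 0.828, x_A = 0.135, y_A = 0.420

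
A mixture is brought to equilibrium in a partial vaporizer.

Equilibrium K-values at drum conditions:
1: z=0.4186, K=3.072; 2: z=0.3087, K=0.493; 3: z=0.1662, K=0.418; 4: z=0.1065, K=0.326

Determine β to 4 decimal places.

Iterate (Newton) starting at β = 0.5:
  β = 0.5000: g = -0.02835, g' = -0.7980 → β = 0.4645
  β = 0.4645: g = 0.00021, g' = -0.8107 → β = 0.4647
Converged at β = 0.4647.

β = 0.4647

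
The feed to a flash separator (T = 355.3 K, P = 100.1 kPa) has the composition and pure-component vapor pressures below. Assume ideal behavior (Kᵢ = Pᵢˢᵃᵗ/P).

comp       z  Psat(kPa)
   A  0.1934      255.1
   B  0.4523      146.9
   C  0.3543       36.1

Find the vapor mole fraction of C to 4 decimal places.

y_C = 0.1903

Raoult's law: Kᵢ = Pᵢˢᵃᵗ/P = Pᵢˢᵃᵗ/100.1.
  K_A = 255.1/100.1 = 2.548452, K_B = 146.9/100.1 = 1.467532, K_C = 36.1/100.1 = 0.360639
Newton iteration, β⁰ = 0.5:
  β = 0.5000: g = 0.00722, g' = -0.5252 → β = 0.5137
Converged at β = 0.5137.
Compositions from xᵢ = zᵢ/(1+β(Kᵢ−1)), yᵢ = Kᵢxᵢ:
  A: x = 0.1077, y = 0.2745
  B: x = 0.3647, y = 0.5352
  C: x = 0.5276, y = 0.1903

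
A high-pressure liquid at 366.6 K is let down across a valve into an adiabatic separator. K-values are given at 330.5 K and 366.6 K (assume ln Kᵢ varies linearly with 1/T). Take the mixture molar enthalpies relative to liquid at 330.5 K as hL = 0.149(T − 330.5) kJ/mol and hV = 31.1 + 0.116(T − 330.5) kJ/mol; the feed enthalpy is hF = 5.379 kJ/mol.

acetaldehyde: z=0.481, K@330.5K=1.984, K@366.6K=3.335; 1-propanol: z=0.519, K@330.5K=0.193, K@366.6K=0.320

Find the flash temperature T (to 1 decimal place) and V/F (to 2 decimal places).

Adiabatic flash: solve Rachford–Rice at each trial T, then check hF = ψ·hV(T) + (1−ψ)·hL(T).
  T = 330.5 K: K = (1.984, 0.193), RR gives ψ = 0.069, H_out = 2.133 kJ/mol
  T = 366.6 K: K = (3.335, 0.320), RR gives ψ = 0.485, H_out = 19.887 kJ/mol
  T = 348.6 K: K = (2.609, 0.252), RR gives ψ = 0.320, H_out = 12.472 kJ/mol
  T = 339.6 K: K = (2.285, 0.221), RR gives ψ = 0.214, H_out = 7.947 kJ/mol
  T = 335.1 K: K = (2.133, 0.207), RR gives ψ = 0.149, H_out = 5.282 kJ/mol
  T = 337.4 K: K = (2.210, 0.214), RR gives ψ = 0.183, H_out = 6.687 kJ/mol
Linear interpolation between T = 335.1 (H_out = 5.282) and T = 337.4 (H_out = 6.687) on hF = 5.379 gives T ≈ 335.3 K, at which ψ = 0.15.

T = 335.3 K, V/F = 0.15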